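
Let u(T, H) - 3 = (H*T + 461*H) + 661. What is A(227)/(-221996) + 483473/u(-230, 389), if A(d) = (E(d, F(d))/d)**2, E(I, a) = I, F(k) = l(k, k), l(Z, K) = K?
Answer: 107328981585/20095743908 ≈ 5.3409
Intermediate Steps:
F(k) = k
u(T, H) = 664 + 461*H + H*T (u(T, H) = 3 + ((H*T + 461*H) + 661) = 3 + ((461*H + H*T) + 661) = 3 + (661 + 461*H + H*T) = 664 + 461*H + H*T)
A(d) = 1 (A(d) = (d/d)**2 = 1**2 = 1)
A(227)/(-221996) + 483473/u(-230, 389) = 1/(-221996) + 483473/(664 + 461*389 + 389*(-230)) = 1*(-1/221996) + 483473/(664 + 179329 - 89470) = -1/221996 + 483473/90523 = 107328981585/20095743908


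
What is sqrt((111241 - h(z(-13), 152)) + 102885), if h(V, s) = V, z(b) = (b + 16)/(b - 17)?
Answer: sqrt(21412610)/10 ≈ 462.74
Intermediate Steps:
z(b) = (16 + b)/(-17 + b)
sqrt((111241 - h(z(-13), 152)) + 102885) = sqrt((111241 - (16 - 13)/(-17 - 13)) + 102885) = sqrt((111241 - 3/(-30)) + 102885) = sqrt((111241 - (-1)*3/30) + 102885) = sqrt((111241 - 1*(-1/10)) + 102885) = sqrt((111241 + 1/10) + 102885) = sqrt(1112411/10 + 102885) = sqrt(2141261/10) = sqrt(21412610)/10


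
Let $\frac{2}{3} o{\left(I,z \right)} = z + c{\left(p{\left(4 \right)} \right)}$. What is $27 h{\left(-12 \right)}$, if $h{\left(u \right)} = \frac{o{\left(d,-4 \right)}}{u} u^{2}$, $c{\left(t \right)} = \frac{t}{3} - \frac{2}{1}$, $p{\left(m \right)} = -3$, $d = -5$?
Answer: $3402$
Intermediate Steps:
$c{\left(t \right)} = -2 + \frac{t}{3}$ ($c{\left(t \right)} = t \frac{1}{3} - 2 = \frac{t}{3} - 2 = -2 + \frac{t}{3}$)
$o{\left(I,z \right)} = - \frac{9}{2} + \frac{3 z}{2}$ ($o{\left(I,z \right)} = \frac{3 \left(z + \left(-2 + \frac{1}{3} \left(-3\right)\right)\right)}{2} = \frac{3 \left(z - 3\right)}{2} = \frac{3 \left(-3 + z\right)}{2} = - \frac{9}{2} + \frac{3 z}{2}$)
$h{\left(u \right)} = - \frac{21 u}{2}$ ($h{\left(u \right)} = \frac{- \frac{9}{2} + \frac{3}{2} \left(-4\right)}{u} u^{2} = \frac{- \frac{9}{2} - 6}{u} u^{2} = - \frac{21}{2 u} u^{2} = - \frac{21 u}{2}$)
$27 h{\left(-12 \right)} = 27 \left(\left(- \frac{21}{2}\right) \left(-12\right)\right) = 27 \cdot 126 = 3402$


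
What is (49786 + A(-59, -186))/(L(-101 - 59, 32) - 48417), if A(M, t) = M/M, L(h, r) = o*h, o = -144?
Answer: -49787/25377 ≈ -1.9619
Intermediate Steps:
L(h, r) = -144*h
A(M, t) = 1
(49786 + A(-59, -186))/(L(-101 - 59, 32) - 48417) = (49786 + 1)/(-144*(-101 - 59) - 48417) = 49787/(-144*(-160) - 48417) = 49787/(23040 - 48417) = 49787/(-25377) = 49787*(-1/25377) = -49787/25377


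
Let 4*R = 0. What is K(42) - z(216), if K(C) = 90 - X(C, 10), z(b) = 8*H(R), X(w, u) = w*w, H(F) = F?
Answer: -1674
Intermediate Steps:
R = 0 (R = (¼)*0 = 0)
X(w, u) = w²
z(b) = 0 (z(b) = 8*0 = 0)
K(C) = 90 - C²
K(42) - z(216) = (90 - 1*42²) - 1*0 = (90 - 1*1764) + 0 = (90 - 1764) + 0 = -1674 + 0 = -1674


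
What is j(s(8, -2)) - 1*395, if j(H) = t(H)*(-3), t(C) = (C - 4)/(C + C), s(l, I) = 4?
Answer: -395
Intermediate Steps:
t(C) = (-4 + C)/(2*C) (t(C) = (-4 + C)/((2*C)) = (-4 + C)*(1/(2*C)) = (-4 + C)/(2*C))
j(H) = -3*(-4 + H)/(2*H) (j(H) = ((-4 + H)/(2*H))*(-3) = -3*(-4 + H)/(2*H))
j(s(8, -2)) - 1*395 = (-3/2 + 6/4) - 1*395 = (-3/2 + 6*(¼)) - 395 = (-3/2 + 3/2) - 395 = 0 - 395 = -395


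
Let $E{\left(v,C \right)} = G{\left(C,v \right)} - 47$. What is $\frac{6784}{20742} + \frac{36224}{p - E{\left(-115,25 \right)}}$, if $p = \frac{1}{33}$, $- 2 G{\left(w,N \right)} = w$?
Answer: $\frac{24808148032}{40747659} \approx 608.82$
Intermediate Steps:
$G{\left(w,N \right)} = - \frac{w}{2}$
$p = \frac{1}{33} \approx 0.030303$
$E{\left(v,C \right)} = -47 - \frac{C}{2}$ ($E{\left(v,C \right)} = - \frac{C}{2} - 47 = -47 - \frac{C}{2}$)
$\frac{6784}{20742} + \frac{36224}{p - E{\left(-115,25 \right)}} = \frac{6784}{20742} + \frac{36224}{\frac{1}{33} - \left(-47 - \frac{25}{2}\right)} = 6784 \cdot \frac{1}{20742} + \frac{36224}{\frac{1}{33} - \left(-47 - \frac{25}{2}\right)} = \frac{3392}{10371} + \frac{36224}{\frac{1}{33} - - \frac{119}{2}} = \frac{3392}{10371} + \frac{36224}{\frac{1}{33} + \frac{119}{2}} = \frac{3392}{10371} + \frac{36224}{\frac{3929}{66}} = \frac{3392}{10371} + 36224 \cdot \frac{66}{3929} = \frac{3392}{10371} + \frac{2390784}{3929} = \frac{24808148032}{40747659}$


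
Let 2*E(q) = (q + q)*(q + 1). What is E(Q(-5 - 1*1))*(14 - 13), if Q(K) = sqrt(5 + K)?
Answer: -1 + I ≈ -1.0 + 1.0*I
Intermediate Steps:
E(q) = q*(1 + q) (E(q) = ((q + q)*(q + 1))/2 = ((2*q)*(1 + q))/2 = (2*q*(1 + q))/2 = q*(1 + q))
E(Q(-5 - 1*1))*(14 - 13) = (sqrt(5 + (-5 - 1*1))*(1 + sqrt(5 + (-5 - 1*1))))*(14 - 13) = (sqrt(5 + (-5 - 1))*(1 + sqrt(5 + (-5 - 1))))*1 = (sqrt(5 - 6)*(1 + sqrt(5 - 6)))*1 = (sqrt(-1)*(1 + sqrt(-1)))*1 = (I*(1 + I))*1 = I*(1 + I)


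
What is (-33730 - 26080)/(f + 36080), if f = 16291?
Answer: -59810/52371 ≈ -1.1420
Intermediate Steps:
(-33730 - 26080)/(f + 36080) = (-33730 - 26080)/(16291 + 36080) = -59810/52371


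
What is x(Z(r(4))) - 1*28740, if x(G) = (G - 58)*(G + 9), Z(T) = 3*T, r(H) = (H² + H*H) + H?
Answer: -22890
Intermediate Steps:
r(H) = H + 2*H² (r(H) = (H² + H²) + H = 2*H² + H = H + 2*H²)
x(G) = (-58 + G)*(9 + G)
x(Z(r(4))) - 1*28740 = (-522 + (3*(4*(1 + 2*4)))² - 147*4*(1 + 2*4)) - 1*28740 = (-522 + (3*(4*(1 + 8)))² - 147*4*(1 + 8)) - 28740 = (-522 + (3*(4*9))² - 147*4*9) - 28740 = (-522 + (3*36)² - 147*36) - 28740 = (-522 + 108² - 49*108) - 28740 = (-522 + 11664 - 5292) - 28740 = 5850 - 28740 = -22890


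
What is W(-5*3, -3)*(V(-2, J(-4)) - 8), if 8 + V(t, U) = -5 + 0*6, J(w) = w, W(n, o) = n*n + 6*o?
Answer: -4347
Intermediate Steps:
W(n, o) = n**2 + 6*o
V(t, U) = -13 (V(t, U) = -8 + (-5 + 0*6) = -8 + (-5 + 0) = -8 - 5 = -13)
W(-5*3, -3)*(V(-2, J(-4)) - 8) = ((-5*3)**2 + 6*(-3))*(-13 - 8) = ((-15)**2 - 18)*(-21) = (225 - 18)*(-21) = 207*(-21) = -4347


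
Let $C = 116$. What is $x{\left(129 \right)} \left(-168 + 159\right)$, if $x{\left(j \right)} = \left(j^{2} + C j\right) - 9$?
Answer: $-284364$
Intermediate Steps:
$x{\left(j \right)} = -9 + j^{2} + 116 j$ ($x{\left(j \right)} = \left(j^{2} + 116 j\right) - 9 = -9 + j^{2} + 116 j$)
$x{\left(129 \right)} \left(-168 + 159\right) = \left(-9 + 129^{2} + 116 \cdot 129\right) \left(-168 + 159\right) = \left(-9 + 16641 + 14964\right) \left(-9\right) = 31596 \left(-9\right) = -284364$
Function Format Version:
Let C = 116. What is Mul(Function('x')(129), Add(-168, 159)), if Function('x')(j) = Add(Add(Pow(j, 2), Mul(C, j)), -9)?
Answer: -284364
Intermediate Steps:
Function('x')(j) = Add(-9, Pow(j, 2), Mul(116, j)) (Function('x')(j) = Add(Add(Pow(j, 2), Mul(116, j)), -9) = Add(-9, Pow(j, 2), Mul(116, j)))
Mul(Function('x')(129), Add(-168, 159)) = Mul(Add(-9, Pow(129, 2), Mul(116, 129)), Add(-168, 159)) = Mul(Add(-9, 16641, 14964), -9) = Mul(31596, -9) = -284364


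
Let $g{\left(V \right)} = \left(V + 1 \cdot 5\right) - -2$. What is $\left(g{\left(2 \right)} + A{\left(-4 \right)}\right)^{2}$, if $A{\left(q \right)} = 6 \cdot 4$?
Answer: $1089$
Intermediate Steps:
$A{\left(q \right)} = 24$
$g{\left(V \right)} = 7 + V$ ($g{\left(V \right)} = \left(V + 5\right) + 2 = \left(5 + V\right) + 2 = 7 + V$)
$\left(g{\left(2 \right)} + A{\left(-4 \right)}\right)^{2} = \left(\left(7 + 2\right) + 24\right)^{2} = \left(9 + 24\right)^{2} = 33^{2} = 1089$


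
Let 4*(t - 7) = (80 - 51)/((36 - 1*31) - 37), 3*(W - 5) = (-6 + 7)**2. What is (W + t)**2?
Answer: 21613201/147456 ≈ 146.57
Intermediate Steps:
W = 16/3 (W = 5 + (-6 + 7)**2/3 = 5 + (1/3)*1**2 = 5 + (1/3)*1 = 5 + 1/3 = 16/3 ≈ 5.3333)
t = 867/128 (t = 7 + ((80 - 51)/((36 - 1*31) - 37))/4 = 7 + (29/((36 - 31) - 37))/4 = 7 + (29/(5 - 37))/4 = 7 + (29/(-32))/4 = 7 + (29*(-1/32))/4 = 7 + (1/4)*(-29/32) = 7 - 29/128 = 867/128 ≈ 6.7734)
(W + t)**2 = (16/3 + 867/128)**2 = (4649/384)**2 = 21613201/147456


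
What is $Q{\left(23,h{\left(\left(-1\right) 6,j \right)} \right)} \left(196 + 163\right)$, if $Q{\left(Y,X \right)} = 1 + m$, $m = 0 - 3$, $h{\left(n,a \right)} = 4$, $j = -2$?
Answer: $-718$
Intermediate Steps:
$m = -3$ ($m = 0 - 3 = -3$)
$Q{\left(Y,X \right)} = -2$ ($Q{\left(Y,X \right)} = 1 - 3 = -2$)
$Q{\left(23,h{\left(\left(-1\right) 6,j \right)} \right)} \left(196 + 163\right) = - 2 \left(196 + 163\right) = \left(-2\right) 359 = -718$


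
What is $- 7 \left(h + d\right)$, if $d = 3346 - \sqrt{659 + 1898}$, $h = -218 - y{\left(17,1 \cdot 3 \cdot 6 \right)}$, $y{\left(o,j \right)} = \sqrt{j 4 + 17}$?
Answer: $-21896 + 7 \sqrt{89} + 7 \sqrt{2557} \approx -21476.0$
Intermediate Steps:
$y{\left(o,j \right)} = \sqrt{17 + 4 j}$ ($y{\left(o,j \right)} = \sqrt{4 j + 17} = \sqrt{17 + 4 j}$)
$h = -218 - \sqrt{89}$ ($h = -218 - \sqrt{17 + 4 \cdot 1 \cdot 3 \cdot 6} = -218 - \sqrt{17 + 4 \cdot 3 \cdot 6} = -218 - \sqrt{17 + 4 \cdot 18} = -218 - \sqrt{17 + 72} = -218 - \sqrt{89} \approx -227.43$)
$d = 3346 - \sqrt{2557} \approx 3295.4$
$- 7 \left(h + d\right) = - 7 \left(\left(-218 - \sqrt{89}\right) + \left(3346 - \sqrt{2557}\right)\right) = - 7 \left(3128 - \sqrt{89} - \sqrt{2557}\right) = -21896 + 7 \sqrt{89} + 7 \sqrt{2557}$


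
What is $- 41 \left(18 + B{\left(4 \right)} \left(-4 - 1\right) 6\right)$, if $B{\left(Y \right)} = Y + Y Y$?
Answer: $23862$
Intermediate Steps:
$B{\left(Y \right)} = Y + Y^{2}$
$- 41 \left(18 + B{\left(4 \right)} \left(-4 - 1\right) 6\right) = - 41 \left(18 + 4 \left(1 + 4\right) \left(-4 - 1\right) 6\right) = - 41 \left(18 + 4 \cdot 5 \left(-4 - 1\right) 6\right) = - 41 \left(18 + 20 \left(-5\right) 6\right) = - 41 \left(18 - 600\right) = \left(-41\right) \left(-582\right) = 23862$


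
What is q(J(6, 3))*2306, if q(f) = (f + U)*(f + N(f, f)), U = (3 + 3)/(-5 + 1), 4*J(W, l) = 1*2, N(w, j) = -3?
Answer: 5765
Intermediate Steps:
J(W, l) = ½ (J(W, l) = (1*2)/4 = (¼)*2 = ½)
U = -3/2 (U = 6/(-4) = 6*(-¼) = -3/2 ≈ -1.5000)
q(f) = (-3 + f)*(-3/2 + f) (q(f) = (f - 3/2)*(f - 3) = (-3/2 + f)*(-3 + f) = (-3 + f)*(-3/2 + f))
q(J(6, 3))*2306 = (9/2 + (½)² - 9/2*½)*2306 = (9/2 + ¼ - 9/4)*2306 = (5/2)*2306 = 5765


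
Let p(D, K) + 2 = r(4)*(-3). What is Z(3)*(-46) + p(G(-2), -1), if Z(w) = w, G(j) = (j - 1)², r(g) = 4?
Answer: -152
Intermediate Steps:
G(j) = (-1 + j)²
p(D, K) = -14 (p(D, K) = -2 + 4*(-3) = -2 - 12 = -14)
Z(3)*(-46) + p(G(-2), -1) = 3*(-46) - 14 = -138 - 14 = -152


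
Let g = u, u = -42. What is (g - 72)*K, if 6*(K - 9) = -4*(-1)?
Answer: -1102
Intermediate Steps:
K = 29/3 (K = 9 + (-4*(-1))/6 = 9 + (⅙)*4 = 9 + ⅔ = 29/3 ≈ 9.6667)
g = -42
(g - 72)*K = (-42 - 72)*(29/3) = -114*29/3 = -1102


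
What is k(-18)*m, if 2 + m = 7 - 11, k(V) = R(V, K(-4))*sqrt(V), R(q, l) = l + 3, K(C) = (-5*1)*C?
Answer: -414*I*sqrt(2) ≈ -585.48*I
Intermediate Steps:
K(C) = -5*C
R(q, l) = 3 + l
k(V) = 23*sqrt(V) (k(V) = (3 - 5*(-4))*sqrt(V) = (3 + 20)*sqrt(V) = 23*sqrt(V))
m = -6 (m = -2 + (7 - 11) = -2 - 4 = -6)
k(-18)*m = (23*sqrt(-18))*(-6) = (23*(3*I*sqrt(2)))*(-6) = (69*I*sqrt(2))*(-6) = -414*I*sqrt(2)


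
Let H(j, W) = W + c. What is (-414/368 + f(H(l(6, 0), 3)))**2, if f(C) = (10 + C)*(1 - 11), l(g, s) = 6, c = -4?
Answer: 531441/64 ≈ 8303.8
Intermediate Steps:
H(j, W) = -4 + W (H(j, W) = W - 4 = -4 + W)
f(C) = -100 - 10*C (f(C) = (10 + C)*(-10) = -100 - 10*C)
(-414/368 + f(H(l(6, 0), 3)))**2 = (-414/368 + (-100 - 10*(-4 + 3)))**2 = (-414*1/368 + (-100 - 10*(-1)))**2 = (-9/8 + (-100 + 10))**2 = (-9/8 - 90)**2 = (-729/8)**2 = 531441/64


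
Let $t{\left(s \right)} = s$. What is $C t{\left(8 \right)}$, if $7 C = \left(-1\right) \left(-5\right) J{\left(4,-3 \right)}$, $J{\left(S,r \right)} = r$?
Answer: $- \frac{120}{7} \approx -17.143$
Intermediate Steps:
$C = - \frac{15}{7}$ ($C = \frac{\left(-1\right) \left(-5\right) \left(-3\right)}{7} = \frac{5 \left(-3\right)}{7} = \frac{1}{7} \left(-15\right) = - \frac{15}{7} \approx -2.1429$)
$C t{\left(8 \right)} = \left(- \frac{15}{7}\right) 8 = - \frac{120}{7}$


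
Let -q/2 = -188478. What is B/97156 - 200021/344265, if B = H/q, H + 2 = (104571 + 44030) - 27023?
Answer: -305226444463259/525341750505210 ≈ -0.58101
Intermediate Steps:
q = 376956 (q = -2*(-188478) = 376956)
H = 121576 (H = -2 + ((104571 + 44030) - 27023) = -2 + (148601 - 27023) = -2 + 121578 = 121576)
B = 30394/94239 (B = 121576/376956 = 121576*(1/376956) = 30394/94239 ≈ 0.32252)
B/97156 - 200021/344265 = (30394/94239)/97156 - 200021/344265 = (30394/94239)*(1/97156) - 200021*1/344265 = 15197/4577942142 - 200021/344265 = -305226444463259/525341750505210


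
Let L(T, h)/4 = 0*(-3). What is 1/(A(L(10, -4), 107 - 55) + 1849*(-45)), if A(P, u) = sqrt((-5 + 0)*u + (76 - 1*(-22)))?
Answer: -9245/769230243 - I*sqrt(2)/769230243 ≈ -1.2019e-5 - 1.8385e-9*I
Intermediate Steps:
L(T, h) = 0 (L(T, h) = 4*(0*(-3)) = 4*0 = 0)
A(P, u) = sqrt(98 - 5*u) (A(P, u) = sqrt(-5*u + (76 + 22)) = sqrt(-5*u + 98) = sqrt(98 - 5*u))
1/(A(L(10, -4), 107 - 55) + 1849*(-45)) = 1/(sqrt(98 - 5*(107 - 55)) + 1849*(-45)) = 1/(sqrt(98 - 5*52) - 83205) = 1/(sqrt(98 - 260) - 83205) = 1/(sqrt(-162) - 83205) = 1/(9*I*sqrt(2) - 83205) = 1/(-83205 + 9*I*sqrt(2))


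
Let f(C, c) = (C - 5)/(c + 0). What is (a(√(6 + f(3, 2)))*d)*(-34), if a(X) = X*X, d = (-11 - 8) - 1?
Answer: 3400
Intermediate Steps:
f(C, c) = (-5 + C)/c
d = -20 (d = -19 - 1 = -20)
a(X) = X²
(a(√(6 + f(3, 2)))*d)*(-34) = ((√(6 + (-5 + 3)/2))²*(-20))*(-34) = ((√(6 + (½)*(-2)))²*(-20))*(-34) = ((√(6 - 1))²*(-20))*(-34) = ((√5)²*(-20))*(-34) = (5*(-20))*(-34) = -100*(-34) = 3400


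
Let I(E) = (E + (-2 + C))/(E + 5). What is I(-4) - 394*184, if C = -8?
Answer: -72510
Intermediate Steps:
I(E) = (-10 + E)/(5 + E) (I(E) = (E + (-2 - 8))/(E + 5) = (E - 10)/(5 + E) = (-10 + E)/(5 + E))
I(-4) - 394*184 = (-10 - 4)/(5 - 4) - 394*184 = -14/1 - 72496 = 1*(-14) - 72496 = -14 - 72496 = -72510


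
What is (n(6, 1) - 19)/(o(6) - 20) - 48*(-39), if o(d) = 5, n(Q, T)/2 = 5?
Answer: 9363/5 ≈ 1872.6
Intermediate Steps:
n(Q, T) = 10 (n(Q, T) = 2*5 = 10)
(n(6, 1) - 19)/(o(6) - 20) - 48*(-39) = (10 - 19)/(5 - 20) - 48*(-39) = -9/(-15) + 1872 = -9*(-1/15) + 1872 = 3/5 + 1872 = 9363/5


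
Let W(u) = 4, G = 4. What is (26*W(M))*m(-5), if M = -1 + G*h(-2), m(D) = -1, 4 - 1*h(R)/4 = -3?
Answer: -104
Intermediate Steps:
h(R) = 28 (h(R) = 16 - 4*(-3) = 16 + 12 = 28)
M = 111 (M = -1 + 4*28 = -1 + 112 = 111)
(26*W(M))*m(-5) = (26*4)*(-1) = 104*(-1) = -104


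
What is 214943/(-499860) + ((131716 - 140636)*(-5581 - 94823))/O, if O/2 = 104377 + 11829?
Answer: 111906625038071/29043365580 ≈ 3853.1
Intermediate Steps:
O = 232412 (O = 2*(104377 + 11829) = 2*116206 = 232412)
214943/(-499860) + ((131716 - 140636)*(-5581 - 94823))/O = 214943/(-499860) + ((131716 - 140636)*(-5581 - 94823))/232412 = 214943*(-1/499860) - 8920*(-100404)*(1/232412) = -214943/499860 + 895603680*(1/232412) = -214943/499860 + 223900920/58103 = 111906625038071/29043365580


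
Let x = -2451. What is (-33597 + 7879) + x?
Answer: -28169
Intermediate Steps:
(-33597 + 7879) + x = (-33597 + 7879) - 2451 = -25718 - 2451 = -28169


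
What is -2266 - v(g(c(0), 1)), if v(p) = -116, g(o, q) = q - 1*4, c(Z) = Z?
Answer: -2150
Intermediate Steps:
g(o, q) = -4 + q (g(o, q) = q - 4 = -4 + q)
-2266 - v(g(c(0), 1)) = -2266 - 1*(-116) = -2266 + 116 = -2150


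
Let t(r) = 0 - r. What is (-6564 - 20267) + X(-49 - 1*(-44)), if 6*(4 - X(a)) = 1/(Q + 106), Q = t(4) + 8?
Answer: -17705821/660 ≈ -26827.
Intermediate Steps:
t(r) = -r
Q = 4 (Q = -1*4 + 8 = -4 + 8 = 4)
X(a) = 2639/660 (X(a) = 4 - 1/(6*(4 + 106)) = 4 - ⅙/110 = 4 - ⅙*1/110 = 4 - 1/660 = 2639/660)
(-6564 - 20267) + X(-49 - 1*(-44)) = (-6564 - 20267) + 2639/660 = -26831 + 2639/660 = -17705821/660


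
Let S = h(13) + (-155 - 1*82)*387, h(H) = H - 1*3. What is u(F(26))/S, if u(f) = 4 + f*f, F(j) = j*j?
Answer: -1460/293 ≈ -4.9829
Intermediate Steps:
F(j) = j**2
h(H) = -3 + H (h(H) = H - 3 = -3 + H)
u(f) = 4 + f**2
S = -91709 (S = (-3 + 13) + (-155 - 1*82)*387 = 10 + (-155 - 82)*387 = 10 - 237*387 = 10 - 91719 = -91709)
u(F(26))/S = (4 + (26**2)**2)/(-91709) = (4 + 676**2)*(-1/91709) = (4 + 456976)*(-1/91709) = 456980*(-1/91709) = -1460/293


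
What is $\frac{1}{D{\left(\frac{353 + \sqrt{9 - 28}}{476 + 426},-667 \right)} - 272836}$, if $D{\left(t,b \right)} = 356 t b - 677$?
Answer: $- \frac{3922860689}{1437508915066175} + \frac{53545426 i \sqrt{19}}{27312669386257325} \approx -2.7289 \cdot 10^{-6} + 8.5455 \cdot 10^{-9} i$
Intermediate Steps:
$D{\left(t,b \right)} = -677 + 356 b t$ ($D{\left(t,b \right)} = 356 b t - 677 = -677 + 356 b t$)
$\frac{1}{D{\left(\frac{353 + \sqrt{9 - 28}}{476 + 426},-667 \right)} - 272836} = \frac{1}{\left(-677 + 356 \left(-667\right) \frac{353 + \sqrt{9 - 28}}{476 + 426}\right) - 272836} = \frac{1}{\left(-677 + 356 \left(-667\right) \frac{353 + \sqrt{-19}}{902}\right) - 272836} = \frac{1}{\left(-677 + 356 \left(-667\right) \left(353 + i \sqrt{19}\right) \frac{1}{902}\right) - 272836} = \frac{1}{\left(-677 + 356 \left(-667\right) \left(\frac{353}{902} + \frac{i \sqrt{19}}{902}\right)\right) - 272836} = \frac{1}{\left(-677 - \left(\frac{41910278}{451} + \frac{118726 i \sqrt{19}}{451}\right)\right) - 272836} = \frac{1}{\left(- \frac{42215605}{451} - \frac{118726 i \sqrt{19}}{451}\right) - 272836} = \frac{1}{- \frac{165264641}{451} - \frac{118726 i \sqrt{19}}{451}}$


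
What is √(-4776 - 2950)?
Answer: I*√7726 ≈ 87.898*I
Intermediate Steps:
√(-4776 - 2950) = √(-7726) = I*√7726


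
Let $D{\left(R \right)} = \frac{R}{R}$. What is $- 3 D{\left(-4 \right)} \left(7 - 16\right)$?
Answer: $27$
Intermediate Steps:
$D{\left(R \right)} = 1$
$- 3 D{\left(-4 \right)} \left(7 - 16\right) = - 3 \cdot 1 \left(7 - 16\right) = - 3 \cdot 1 \left(-9\right) = \left(-3\right) \left(-9\right) = 27$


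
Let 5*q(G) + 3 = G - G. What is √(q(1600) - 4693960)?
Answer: I*√117349015/5 ≈ 2166.6*I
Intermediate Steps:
q(G) = -⅗ (q(G) = -⅗ + (G - G)/5 = -⅗ + (⅕)*0 = -⅗ + 0 = -⅗)
√(q(1600) - 4693960) = √(-⅗ - 4693960) = √(-23469803/5) = I*√117349015/5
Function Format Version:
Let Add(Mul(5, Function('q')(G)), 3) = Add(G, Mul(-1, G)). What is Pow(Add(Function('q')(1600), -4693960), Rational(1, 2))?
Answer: Mul(Rational(1, 5), I, Pow(117349015, Rational(1, 2))) ≈ Mul(2166.6, I)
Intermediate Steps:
Function('q')(G) = Rational(-3, 5) (Function('q')(G) = Add(Rational(-3, 5), Mul(Rational(1, 5), Add(G, Mul(-1, G)))) = Add(Rational(-3, 5), Mul(Rational(1, 5), 0)) = Add(Rational(-3, 5), 0) = Rational(-3, 5))
Pow(Add(Function('q')(1600), -4693960), Rational(1, 2)) = Pow(Add(Rational(-3, 5), -4693960), Rational(1, 2)) = Pow(Rational(-23469803, 5), Rational(1, 2)) = Mul(Rational(1, 5), I, Pow(117349015, Rational(1, 2)))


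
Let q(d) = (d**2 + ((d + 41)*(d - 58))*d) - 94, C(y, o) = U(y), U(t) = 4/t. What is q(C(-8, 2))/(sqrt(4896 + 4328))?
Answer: 8727*sqrt(2306)/36896 ≈ 11.358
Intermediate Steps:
C(y, o) = 4/y
q(d) = -94 + d**2 + d*(-58 + d)*(41 + d) (q(d) = (d**2 + ((41 + d)*(-58 + d))*d) - 94 = (d**2 + ((-58 + d)*(41 + d))*d) - 94 = (d**2 + d*(-58 + d)*(41 + d)) - 94 = -94 + d**2 + d*(-58 + d)*(41 + d))
q(C(-8, 2))/(sqrt(4896 + 4328)) = (-94 + (4/(-8))**3 - 9512/(-8) - 16*(4/(-8))**2)/(sqrt(4896 + 4328)) = (-94 + (4*(-1/8))**3 - 9512*(-1)/8 - 16*(4*(-1/8))**2)/(sqrt(9224)) = (-94 + (-1/2)**3 - 2378*(-1/2) - 16*(-1/2)**2)/((2*sqrt(2306))) = (-94 - 1/8 + 1189 - 16*1/4)*(sqrt(2306)/4612) = (-94 - 1/8 + 1189 - 4)*(sqrt(2306)/4612) = 8727*(sqrt(2306)/4612)/8 = 8727*sqrt(2306)/36896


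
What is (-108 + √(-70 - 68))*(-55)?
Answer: 5940 - 55*I*√138 ≈ 5940.0 - 646.1*I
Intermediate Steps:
(-108 + √(-70 - 68))*(-55) = (-108 + √(-138))*(-55) = (-108 + I*√138)*(-55) = 5940 - 55*I*√138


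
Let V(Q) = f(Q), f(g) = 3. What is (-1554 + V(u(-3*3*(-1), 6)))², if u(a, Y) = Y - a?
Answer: 2405601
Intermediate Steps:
V(Q) = 3
(-1554 + V(u(-3*3*(-1), 6)))² = (-1554 + 3)² = (-1551)² = 2405601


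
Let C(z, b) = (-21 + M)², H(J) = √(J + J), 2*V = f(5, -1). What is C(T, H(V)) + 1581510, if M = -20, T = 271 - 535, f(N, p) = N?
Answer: 1583191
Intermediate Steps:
T = -264
V = 5/2 (V = (½)*5 = 5/2 ≈ 2.5000)
H(J) = √2*√J (H(J) = √(2*J) = √2*√J)
C(z, b) = 1681 (C(z, b) = (-21 - 20)² = (-41)² = 1681)
C(T, H(V)) + 1581510 = 1681 + 1581510 = 1583191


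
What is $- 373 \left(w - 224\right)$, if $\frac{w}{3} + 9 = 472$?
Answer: $-434545$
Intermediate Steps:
$w = 1389$ ($w = -27 + 3 \cdot 472 = -27 + 1416 = 1389$)
$- 373 \left(w - 224\right) = - 373 \left(1389 - 224\right) = \left(-373\right) 1165 = -434545$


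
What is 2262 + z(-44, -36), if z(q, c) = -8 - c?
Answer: 2290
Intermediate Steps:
2262 + z(-44, -36) = 2262 + (-8 - 1*(-36)) = 2262 + (-8 + 36) = 2262 + 28 = 2290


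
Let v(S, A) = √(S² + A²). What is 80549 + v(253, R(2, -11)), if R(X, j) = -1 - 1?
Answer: 80549 + √64013 ≈ 80802.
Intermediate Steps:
R(X, j) = -2
v(S, A) = √(A² + S²)
80549 + v(253, R(2, -11)) = 80549 + √((-2)² + 253²) = 80549 + √(4 + 64009) = 80549 + √64013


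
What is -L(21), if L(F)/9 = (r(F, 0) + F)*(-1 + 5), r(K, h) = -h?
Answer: -756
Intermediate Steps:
L(F) = 36*F (L(F) = 9*((-1*0 + F)*(-1 + 5)) = 9*((0 + F)*4) = 9*(F*4) = 9*(4*F) = 36*F)
-L(21) = -36*21 = -1*756 = -756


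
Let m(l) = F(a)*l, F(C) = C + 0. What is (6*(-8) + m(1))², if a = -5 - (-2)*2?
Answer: 2401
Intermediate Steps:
a = -1 (a = -5 - 1*(-4) = -5 + 4 = -1)
F(C) = C
m(l) = -l
(6*(-8) + m(1))² = (6*(-8) - 1*1)² = (-48 - 1)² = (-49)² = 2401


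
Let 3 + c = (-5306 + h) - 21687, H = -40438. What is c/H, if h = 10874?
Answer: 8061/20219 ≈ 0.39868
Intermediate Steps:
c = -16122 (c = -3 + ((-5306 + 10874) - 21687) = -3 + (5568 - 21687) = -3 - 16119 = -16122)
c/H = -16122/(-40438) = -16122*(-1/40438) = 8061/20219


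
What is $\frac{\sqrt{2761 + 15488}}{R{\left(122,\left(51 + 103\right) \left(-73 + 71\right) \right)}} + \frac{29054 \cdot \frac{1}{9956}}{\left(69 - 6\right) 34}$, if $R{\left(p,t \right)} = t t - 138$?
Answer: $\frac{14527}{10662876} + \frac{\sqrt{18249}}{94726} \approx 0.0027885$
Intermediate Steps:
$R{\left(p,t \right)} = -138 + t^{2}$ ($R{\left(p,t \right)} = t^{2} - 138 = -138 + t^{2}$)
$\frac{\sqrt{2761 + 15488}}{R{\left(122,\left(51 + 103\right) \left(-73 + 71\right) \right)}} + \frac{29054 \cdot \frac{1}{9956}}{\left(69 - 6\right) 34} = \frac{\sqrt{2761 + 15488}}{-138 + \left(\left(51 + 103\right) \left(-73 + 71\right)\right)^{2}} + \frac{29054 \cdot \frac{1}{9956}}{\left(69 - 6\right) 34} = \frac{\sqrt{18249}}{-138 + \left(154 \left(-2\right)\right)^{2}} + \frac{29054 \cdot \frac{1}{9956}}{63 \cdot 34} = \frac{\sqrt{18249}}{-138 + \left(-308\right)^{2}} + \frac{14527}{4978 \cdot 2142} = \frac{\sqrt{18249}}{-138 + 94864} + \frac{14527}{4978} \cdot \frac{1}{2142} = \frac{\sqrt{18249}}{94726} + \frac{14527}{10662876} = \frac{14527}{10662876} + \frac{\sqrt{18249}}{94726}$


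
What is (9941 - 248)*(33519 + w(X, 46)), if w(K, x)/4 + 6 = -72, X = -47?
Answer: 321875451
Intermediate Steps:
w(K, x) = -312 (w(K, x) = -24 + 4*(-72) = -24 - 288 = -312)
(9941 - 248)*(33519 + w(X, 46)) = (9941 - 248)*(33519 - 312) = 9693*33207 = 321875451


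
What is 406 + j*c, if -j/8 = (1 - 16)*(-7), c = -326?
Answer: 274246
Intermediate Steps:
j = -840 (j = -8*(1 - 16)*(-7) = -(-120)*(-7) = -8*105 = -840)
406 + j*c = 406 - 840*(-326) = 406 + 273840 = 274246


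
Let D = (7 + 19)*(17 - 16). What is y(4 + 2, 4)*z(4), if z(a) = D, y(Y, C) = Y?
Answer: 156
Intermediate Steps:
D = 26 (D = 26*1 = 26)
z(a) = 26
y(4 + 2, 4)*z(4) = (4 + 2)*26 = 6*26 = 156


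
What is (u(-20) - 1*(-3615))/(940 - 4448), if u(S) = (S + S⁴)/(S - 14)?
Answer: 18535/59636 ≈ 0.31080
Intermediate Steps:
u(S) = (S + S⁴)/(-14 + S)
(u(-20) - 1*(-3615))/(940 - 4448) = ((-20 + (-20)⁴)/(-14 - 20) - 1*(-3615))/(940 - 4448) = ((-20 + 160000)/(-34) + 3615)/(-3508) = (-1/34*159980 + 3615)*(-1/3508) = (-79990/17 + 3615)*(-1/3508) = -18535/17*(-1/3508) = 18535/59636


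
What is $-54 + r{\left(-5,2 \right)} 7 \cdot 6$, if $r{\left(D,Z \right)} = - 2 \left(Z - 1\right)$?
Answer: $-138$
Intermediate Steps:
$r{\left(D,Z \right)} = 2 - 2 Z$ ($r{\left(D,Z \right)} = - 2 \left(-1 + Z\right) = 2 - 2 Z$)
$-54 + r{\left(-5,2 \right)} 7 \cdot 6 = -54 + \left(2 - 4\right) 7 \cdot 6 = -54 + \left(-2\right) 7 \cdot 6 = -54 - 84 = -138$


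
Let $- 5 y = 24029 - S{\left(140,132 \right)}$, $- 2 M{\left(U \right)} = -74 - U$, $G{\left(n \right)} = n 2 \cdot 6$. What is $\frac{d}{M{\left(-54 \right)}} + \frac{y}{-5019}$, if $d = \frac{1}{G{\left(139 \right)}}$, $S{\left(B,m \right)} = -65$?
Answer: $\frac{3827743}{3986520} \approx 0.96017$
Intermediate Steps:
$G{\left(n \right)} = 12 n$ ($G{\left(n \right)} = 2 n 6 = 12 n$)
$d = \frac{1}{1668}$ ($d = \frac{1}{12 \cdot 139} = \frac{1}{1668} \approx 0.00059952$)
$M{\left(U \right)} = 37 + \frac{U}{2}$ ($M{\left(U \right)} = - \frac{-74 - U}{2} = 37 + \frac{U}{2}$)
$y = - \frac{24094}{5}$ ($y = - \frac{24029 - -65}{5} = - \frac{24029 + 65}{5} = \left(- \frac{1}{5}\right) 24094 = - \frac{24094}{5} \approx -4818.8$)
$\frac{d}{M{\left(-54 \right)}} + \frac{y}{-5019} = \frac{1}{1668 \left(37 + \frac{1}{2} \left(-54\right)\right)} - \frac{24094}{5 \left(-5019\right)} = \frac{1}{1668 \left(37 - 27\right)} - - \frac{3442}{3585} = \frac{1}{1668 \cdot 10} + \frac{3442}{3585} = \frac{1}{1668} \cdot \frac{1}{10} + \frac{3442}{3585} = \frac{1}{16680} + \frac{3442}{3585} = \frac{3827743}{3986520}$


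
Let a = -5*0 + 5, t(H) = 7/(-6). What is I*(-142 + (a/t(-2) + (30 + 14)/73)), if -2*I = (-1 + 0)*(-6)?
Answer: 223332/511 ≈ 437.05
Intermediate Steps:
I = -3 (I = -(-1 + 0)*(-6)/2 = -(-1)*(-6)/2 = -1/2*6 = -3)
t(H) = -7/6 (t(H) = 7*(-1/6) = -7/6)
a = 5 (a = 0 + 5 = 5)
I*(-142 + (a/t(-2) + (30 + 14)/73)) = -3*(-142 + (5/(-7/6) + (30 + 14)/73)) = -3*(-142 + (5*(-6/7) + 44*(1/73))) = -3*(-142 + (-30/7 + 44/73)) = -3*(-142 - 1882/511) = -3*(-74444/511) = 223332/511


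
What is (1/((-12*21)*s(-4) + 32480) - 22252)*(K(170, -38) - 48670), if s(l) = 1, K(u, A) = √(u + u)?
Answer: 17451539967425/16114 - 717137455*√85/16114 ≈ 1.0826e+9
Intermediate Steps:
K(u, A) = √2*√u (K(u, A) = √(2*u) = √2*√u)
(1/((-12*21)*s(-4) + 32480) - 22252)*(K(170, -38) - 48670) = (1/(-12*21*1 + 32480) - 22252)*(√2*√170 - 48670) = (1/(-252*1 + 32480) - 22252)*(2*√85 - 48670) = (1/(-252 + 32480) - 22252)*(-48670 + 2*√85) = (1/32228 - 22252)*(-48670 + 2*√85) = -717137455*(-48670 + 2*√85)/32228 = 17451539967425/16114 - 717137455*√85/16114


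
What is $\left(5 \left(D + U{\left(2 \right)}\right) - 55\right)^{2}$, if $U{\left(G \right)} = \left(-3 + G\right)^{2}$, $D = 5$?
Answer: $625$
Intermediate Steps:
$\left(5 \left(D + U{\left(2 \right)}\right) - 55\right)^{2} = \left(5 \left(5 + \left(-3 + 2\right)^{2}\right) - 55\right)^{2} = \left(5 \left(5 + \left(-1\right)^{2}\right) - 55\right)^{2} = \left(5 \left(5 + 1\right) - 55\right)^{2} = \left(5 \cdot 6 - 55\right)^{2} = \left(30 - 55\right)^{2} = \left(-25\right)^{2} = 625$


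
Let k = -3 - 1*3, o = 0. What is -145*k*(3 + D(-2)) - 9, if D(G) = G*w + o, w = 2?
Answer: -879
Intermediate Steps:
k = -6 (k = -3 - 3 = -6)
D(G) = 2*G (D(G) = G*2 + 0 = 2*G + 0 = 2*G)
-145*k*(3 + D(-2)) - 9 = -(-870)*(3 + 2*(-2)) - 9 = -(-870)*(3 - 4) - 9 = -(-870)*(-1) - 9 = -145*6 - 9 = -870 - 9 = -879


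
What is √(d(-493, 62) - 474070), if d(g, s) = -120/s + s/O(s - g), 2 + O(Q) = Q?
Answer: 2*I*√34830347113331/17143 ≈ 688.53*I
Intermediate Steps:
O(Q) = -2 + Q
d(g, s) = -120/s + s/(-2 + s - g) (d(g, s) = -120/s + s/(-2 + (s - g)) = -120/s + s/(-2 + s - g))
√(d(-493, 62) - 474070) = √((-240 - 1*62² - 120*(-493) + 120*62)/(62*(2 - 493 - 1*62)) - 474070) = √((-240 - 1*3844 + 59160 + 7440)/(62*(2 - 493 - 62)) - 474070) = √((1/62)*(-240 - 3844 + 59160 + 7440)/(-553) - 474070) = √((1/62)*(-1/553)*62516 - 474070) = √(-31258/17143 - 474070) = √(-8127013268/17143) = 2*I*√34830347113331/17143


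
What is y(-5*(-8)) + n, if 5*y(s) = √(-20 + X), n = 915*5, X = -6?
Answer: 4575 + I*√26/5 ≈ 4575.0 + 1.0198*I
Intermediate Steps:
n = 4575
y(s) = I*√26/5 (y(s) = √(-20 - 6)/5 = √(-26)/5 = (I*√26)/5 = I*√26/5)
y(-5*(-8)) + n = I*√26/5 + 4575 = 4575 + I*√26/5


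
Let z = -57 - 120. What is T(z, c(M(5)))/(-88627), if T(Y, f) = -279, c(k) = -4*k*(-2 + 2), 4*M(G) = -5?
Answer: 279/88627 ≈ 0.0031480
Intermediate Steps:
M(G) = -5/4 (M(G) = (¼)*(-5) = -5/4)
z = -177
c(k) = 0 (c(k) = -4*k*0 = -4*0 = 0)
T(z, c(M(5)))/(-88627) = -279/(-88627) = -279*(-1/88627) = 279/88627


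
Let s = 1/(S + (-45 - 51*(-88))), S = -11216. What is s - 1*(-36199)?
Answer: 245175826/6773 ≈ 36199.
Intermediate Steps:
s = -1/6773 (s = 1/(-11216 + (-45 - 51*(-88))) = 1/(-11216 + (-45 + 4488)) = 1/(-11216 + 4443) = 1/(-6773) = -1/6773 ≈ -0.00014765)
s - 1*(-36199) = -1/6773 - 1*(-36199) = -1/6773 + 36199 = 245175826/6773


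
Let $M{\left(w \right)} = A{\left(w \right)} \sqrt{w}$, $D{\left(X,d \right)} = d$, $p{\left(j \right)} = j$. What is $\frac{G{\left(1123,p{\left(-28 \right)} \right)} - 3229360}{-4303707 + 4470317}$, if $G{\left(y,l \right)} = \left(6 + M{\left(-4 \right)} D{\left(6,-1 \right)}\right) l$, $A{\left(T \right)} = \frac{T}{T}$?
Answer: $- \frac{1614764}{83305} + \frac{28 i}{83305} \approx -19.384 + 0.00033611 i$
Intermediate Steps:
$A{\left(T \right)} = 1$
$M{\left(w \right)} = \sqrt{w}$ ($M{\left(w \right)} = 1 \sqrt{w} = \sqrt{w}$)
$G{\left(y,l \right)} = l \left(6 - 2 i\right)$ ($G{\left(y,l \right)} = \left(6 + \sqrt{-4} \left(-1\right)\right) l = \left(6 + 2 i \left(-1\right)\right) l = \left(6 - 2 i\right) l = l \left(6 - 2 i\right)$)
$\frac{G{\left(1123,p{\left(-28 \right)} \right)} - 3229360}{-4303707 + 4470317} = \frac{2 \left(-28\right) \left(3 - i\right) - 3229360}{-4303707 + 4470317} = \frac{\left(-168 + 56 i\right) - 3229360}{166610} = \left(-3229528 + 56 i\right) \frac{1}{166610} = - \frac{1614764}{83305} + \frac{28 i}{83305}$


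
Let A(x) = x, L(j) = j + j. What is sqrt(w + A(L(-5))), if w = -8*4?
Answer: I*sqrt(42) ≈ 6.4807*I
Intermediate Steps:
L(j) = 2*j
w = -32
sqrt(w + A(L(-5))) = sqrt(-32 + 2*(-5)) = sqrt(-32 - 10) = sqrt(-42) = I*sqrt(42)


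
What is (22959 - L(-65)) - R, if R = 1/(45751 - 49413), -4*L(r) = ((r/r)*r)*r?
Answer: 175887693/7324 ≈ 24015.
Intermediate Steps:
L(r) = -r**2/4 (L(r) = -(r/r)*r*r/4 = -1*r*r/4 = -r*r/4 = -r**2/4)
R = -1/3662 (R = 1/(-3662) = -1/3662 ≈ -0.00027307)
(22959 - L(-65)) - R = (22959 - (-1)*(-65)**2/4) - 1*(-1/3662) = (22959 - (-1)*4225/4) + 1/3662 = (22959 - 1*(-4225/4)) + 1/3662 = (22959 + 4225/4) + 1/3662 = 96061/4 + 1/3662 = 175887693/7324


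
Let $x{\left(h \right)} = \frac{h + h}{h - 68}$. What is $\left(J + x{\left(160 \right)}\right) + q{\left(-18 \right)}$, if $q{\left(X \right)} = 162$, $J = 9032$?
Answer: $\frac{211542}{23} \approx 9197.5$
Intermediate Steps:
$x{\left(h \right)} = \frac{2 h}{-68 + h}$
$\left(J + x{\left(160 \right)}\right) + q{\left(-18 \right)} = \left(9032 + 2 \cdot 160 \frac{1}{-68 + 160}\right) + 162 = \left(9032 + 2 \cdot 160 \cdot \frac{1}{92}\right) + 162 = \left(9032 + \frac{80}{23}\right) + 162 = \frac{207816}{23} + 162 = \frac{211542}{23}$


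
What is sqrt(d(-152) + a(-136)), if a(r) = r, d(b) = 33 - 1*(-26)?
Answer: I*sqrt(77) ≈ 8.775*I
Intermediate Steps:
d(b) = 59 (d(b) = 33 + 26 = 59)
sqrt(d(-152) + a(-136)) = sqrt(59 - 136) = sqrt(-77) = I*sqrt(77)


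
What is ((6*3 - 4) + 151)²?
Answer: 27225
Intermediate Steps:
((6*3 - 4) + 151)² = ((18 - 4) + 151)² = (14 + 151)² = 165² = 27225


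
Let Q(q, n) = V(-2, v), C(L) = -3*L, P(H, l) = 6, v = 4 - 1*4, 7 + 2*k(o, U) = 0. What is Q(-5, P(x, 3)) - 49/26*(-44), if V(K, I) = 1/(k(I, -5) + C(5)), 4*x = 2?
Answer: 39860/481 ≈ 82.869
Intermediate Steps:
k(o, U) = -7/2 (k(o, U) = -7/2 + (1/2)*0 = -7/2 + 0 = -7/2)
v = 0 (v = 4 - 4 = 0)
x = 1/2 (x = (1/4)*2 = 1/2 ≈ 0.50000)
V(K, I) = -2/37 (V(K, I) = 1/(-7/2 - 3*5) = 1/(-7/2 - 15) = 1/(-37/2) = -2/37)
Q(q, n) = -2/37
Q(-5, P(x, 3)) - 49/26*(-44) = -2/37 - 49/26*(-44) = -2/37 + 1078/13 = 39860/481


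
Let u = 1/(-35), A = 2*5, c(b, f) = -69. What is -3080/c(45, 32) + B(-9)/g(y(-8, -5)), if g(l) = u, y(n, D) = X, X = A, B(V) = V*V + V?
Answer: -170800/69 ≈ -2475.4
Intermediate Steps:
B(V) = V + V² (B(V) = V² + V = V + V²)
A = 10
X = 10
u = -1/35 ≈ -0.028571
y(n, D) = 10
g(l) = -1/35
-3080/c(45, 32) + B(-9)/g(y(-8, -5)) = -3080/(-69) + (-9*(1 - 9))/(-1/35) = -3080*(-1/69) - 9*(-8)*(-35) = 3080/69 + 72*(-35) = 3080/69 - 2520 = -170800/69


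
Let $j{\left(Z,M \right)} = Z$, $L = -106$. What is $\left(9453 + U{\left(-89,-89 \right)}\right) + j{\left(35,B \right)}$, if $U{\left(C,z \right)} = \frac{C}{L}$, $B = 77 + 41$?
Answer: $\frac{1005817}{106} \approx 9488.8$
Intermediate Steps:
$B = 118$
$U{\left(C,z \right)} = - \frac{C}{106}$ ($U{\left(C,z \right)} = \frac{C}{-106} = C \left(- \frac{1}{106}\right) = - \frac{C}{106}$)
$\left(9453 + U{\left(-89,-89 \right)}\right) + j{\left(35,B \right)} = \left(9453 - - \frac{89}{106}\right) + 35 = \left(9453 + \frac{89}{106}\right) + 35 = \frac{1002107}{106} + 35 = \frac{1005817}{106}$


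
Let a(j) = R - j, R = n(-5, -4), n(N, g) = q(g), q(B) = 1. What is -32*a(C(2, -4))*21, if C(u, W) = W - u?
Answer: -4704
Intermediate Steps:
n(N, g) = 1
R = 1
a(j) = 1 - j
-32*a(C(2, -4))*21 = -32*(1 - (-4 - 1*2))*21 = -32*(1 - (-4 - 2))*21 = -32*(1 - 1*(-6))*21 = -32*(1 + 6)*21 = -32*7*21 = -224*21 = -4704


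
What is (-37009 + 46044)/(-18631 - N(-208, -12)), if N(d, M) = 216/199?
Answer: -359593/741557 ≈ -0.48492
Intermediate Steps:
N(d, M) = 216/199 (N(d, M) = 216*(1/199) = 216/199)
(-37009 + 46044)/(-18631 - N(-208, -12)) = (-37009 + 46044)/(-18631 - 1*216/199) = 9035/(-18631 - 216/199) = 9035/(-3707785/199) = 9035*(-199/3707785) = -359593/741557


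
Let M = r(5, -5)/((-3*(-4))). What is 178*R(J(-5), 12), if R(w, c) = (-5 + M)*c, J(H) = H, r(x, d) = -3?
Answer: -11214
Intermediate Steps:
M = -1/4 (M = -3/((-3*(-4))) = -3/12 = -3*1/12 = -1/4 ≈ -0.25000)
R(w, c) = -21*c/4 (R(w, c) = (-5 - 1/4)*c = -21*c/4)
178*R(J(-5), 12) = 178*(-21/4*12) = 178*(-63) = -11214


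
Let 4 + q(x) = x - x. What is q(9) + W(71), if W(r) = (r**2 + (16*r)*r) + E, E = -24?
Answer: 85669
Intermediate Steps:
W(r) = -24 + 17*r**2 (W(r) = (r**2 + (16*r)*r) - 24 = (r**2 + 16*r**2) - 24 = 17*r**2 - 24 = -24 + 17*r**2)
q(x) = -4 (q(x) = -4 + (x - x) = -4 + 0 = -4)
q(9) + W(71) = -4 + (-24 + 17*71**2) = -4 + (-24 + 17*5041) = -4 + (-24 + 85697) = -4 + 85673 = 85669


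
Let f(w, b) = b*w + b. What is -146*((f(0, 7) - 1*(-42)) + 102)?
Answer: -22046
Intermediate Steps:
f(w, b) = b + b*w
-146*((f(0, 7) - 1*(-42)) + 102) = -146*((7*(1 + 0) - 1*(-42)) + 102) = -146*((7*1 + 42) + 102) = -146*((7 + 42) + 102) = -146*(49 + 102) = -146*151 = -22046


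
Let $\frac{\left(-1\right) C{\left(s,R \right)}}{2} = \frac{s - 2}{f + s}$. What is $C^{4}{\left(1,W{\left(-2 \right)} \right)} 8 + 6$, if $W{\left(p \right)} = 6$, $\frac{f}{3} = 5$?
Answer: $\frac{3073}{512} \approx 6.002$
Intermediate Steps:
$f = 15$ ($f = 3 \cdot 5 = 15$)
$C{\left(s,R \right)} = - \frac{2 \left(-2 + s\right)}{15 + s}$ ($C{\left(s,R \right)} = - 2 \frac{s - 2}{15 + s} = - 2 \frac{-2 + s}{15 + s} = - \frac{2 \left(-2 + s\right)}{15 + s}$)
$C^{4}{\left(1,W{\left(-2 \right)} \right)} 8 + 6 = \left(\frac{2 \left(2 - 1\right)}{15 + 1}\right)^{4} \cdot 8 + 6 = \left(\frac{2 \left(2 - 1\right)}{16}\right)^{4} \cdot 8 + 6 = \left(2 \cdot \frac{1}{16} \cdot 1\right)^{4} \cdot 8 + 6 = \left(\frac{1}{8}\right)^{4} \cdot 8 + 6 = \frac{1}{4096} \cdot 8 + 6 = \frac{1}{512} + 6 = \frac{3073}{512}$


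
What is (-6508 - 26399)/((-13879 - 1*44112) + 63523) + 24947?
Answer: 45991299/1844 ≈ 24941.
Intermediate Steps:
(-6508 - 26399)/((-13879 - 1*44112) + 63523) + 24947 = -32907/((-13879 - 44112) + 63523) + 24947 = -32907/(-57991 + 63523) + 24947 = -32907/5532 + 24947 = -32907*1/5532 + 24947 = -10969/1844 + 24947 = 45991299/1844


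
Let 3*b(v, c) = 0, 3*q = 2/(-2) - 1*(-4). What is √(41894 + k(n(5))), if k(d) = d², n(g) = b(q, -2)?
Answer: √41894 ≈ 204.68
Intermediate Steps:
q = 1 (q = (2/(-2) - 1*(-4))/3 = (2*(-½) + 4)/3 = (-1 + 4)/3 = (⅓)*3 = 1)
b(v, c) = 0 (b(v, c) = (⅓)*0 = 0)
n(g) = 0
√(41894 + k(n(5))) = √(41894 + 0²) = √(41894 + 0) = √41894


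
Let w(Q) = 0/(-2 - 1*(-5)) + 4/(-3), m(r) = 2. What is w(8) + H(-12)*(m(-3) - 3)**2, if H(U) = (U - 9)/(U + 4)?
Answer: 31/24 ≈ 1.2917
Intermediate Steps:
w(Q) = -4/3 (w(Q) = 0/(-2 + 5) + 4*(-1/3) = 0/3 - 4/3 = 0*(1/3) - 4/3 = 0 - 4/3 = -4/3)
H(U) = (-9 + U)/(4 + U)
w(8) + H(-12)*(m(-3) - 3)**2 = -4/3 + ((-9 - 12)/(4 - 12))*(2 - 3)**2 = -4/3 + (-21/(-8))*(-1)**2 = -4/3 - 1/8*(-21)*1 = -4/3 + (21/8)*1 = -4/3 + 21/8 = 31/24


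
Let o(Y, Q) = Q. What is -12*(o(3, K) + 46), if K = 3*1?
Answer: -588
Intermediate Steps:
K = 3
-12*(o(3, K) + 46) = -12*(3 + 46) = -12*49 = -588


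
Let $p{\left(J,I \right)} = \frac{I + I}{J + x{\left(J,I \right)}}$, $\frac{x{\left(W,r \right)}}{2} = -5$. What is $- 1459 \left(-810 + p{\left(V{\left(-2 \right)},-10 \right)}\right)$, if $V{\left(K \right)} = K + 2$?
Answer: $1178872$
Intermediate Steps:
$x{\left(W,r \right)} = -10$ ($x{\left(W,r \right)} = 2 \left(-5\right) = -10$)
$V{\left(K \right)} = 2 + K$
$p{\left(J,I \right)} = \frac{2 I}{-10 + J}$ ($p{\left(J,I \right)} = \frac{I + I}{J - 10} = \frac{2 I}{-10 + J}$)
$- 1459 \left(-810 + p{\left(V{\left(-2 \right)},-10 \right)}\right) = - 1459 \left(-810 + 2 \left(-10\right) \frac{1}{-10 + \left(2 - 2\right)}\right) = - 1459 \left(-810 + 2 \left(-10\right) \frac{1}{-10 + 0}\right) = - 1459 \left(-810 + 2 \left(-10\right) \frac{1}{-10}\right) = - 1459 \left(-810 + 2 \left(-10\right) \left(- \frac{1}{10}\right)\right) = - 1459 \left(-810 + 2\right) = \left(-1459\right) \left(-808\right) = 1178872$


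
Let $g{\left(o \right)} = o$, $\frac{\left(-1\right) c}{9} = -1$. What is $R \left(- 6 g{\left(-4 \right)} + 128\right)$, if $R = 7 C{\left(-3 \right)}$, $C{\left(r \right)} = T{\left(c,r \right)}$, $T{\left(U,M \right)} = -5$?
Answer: $-5320$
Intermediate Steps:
$c = 9$ ($c = \left(-9\right) \left(-1\right) = 9$)
$C{\left(r \right)} = -5$
$R = -35$ ($R = 7 \left(-5\right) = -35$)
$R \left(- 6 g{\left(-4 \right)} + 128\right) = - 35 \left(\left(-6\right) \left(-4\right) + 128\right) = - 35 \left(24 + 128\right) = \left(-35\right) 152 = -5320$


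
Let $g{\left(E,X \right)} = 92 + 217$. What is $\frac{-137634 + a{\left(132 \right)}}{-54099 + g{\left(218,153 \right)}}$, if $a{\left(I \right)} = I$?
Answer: $\frac{22917}{8965} \approx 2.5563$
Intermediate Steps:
$g{\left(E,X \right)} = 309$
$\frac{-137634 + a{\left(132 \right)}}{-54099 + g{\left(218,153 \right)}} = \frac{-137634 + 132}{-54099 + 309} = - \frac{137502}{-53790} = \left(-137502\right) \left(- \frac{1}{53790}\right) = \frac{22917}{8965}$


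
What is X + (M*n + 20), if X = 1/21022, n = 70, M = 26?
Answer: 38680481/21022 ≈ 1840.0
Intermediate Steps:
X = 1/21022 ≈ 4.7569e-5
X + (M*n + 20) = 1/21022 + (26*70 + 20) = 1/21022 + (1820 + 20) = 1/21022 + 1840 = 38680481/21022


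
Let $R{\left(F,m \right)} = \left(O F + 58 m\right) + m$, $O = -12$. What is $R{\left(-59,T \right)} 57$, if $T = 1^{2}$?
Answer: $43719$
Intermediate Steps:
$T = 1$
$R{\left(F,m \right)} = - 12 F + 59 m$ ($R{\left(F,m \right)} = \left(- 12 F + 58 m\right) + m = - 12 F + 59 m$)
$R{\left(-59,T \right)} 57 = \left(\left(-12\right) \left(-59\right) + 59 \cdot 1\right) 57 = \left(708 + 59\right) 57 = 767 \cdot 57 = 43719$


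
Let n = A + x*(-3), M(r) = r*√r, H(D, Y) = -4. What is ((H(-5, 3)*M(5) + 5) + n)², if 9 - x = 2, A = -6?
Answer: 2484 + 880*√5 ≈ 4451.7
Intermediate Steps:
x = 7 (x = 9 - 1*2 = 9 - 2 = 7)
M(r) = r^(3/2)
n = -27 (n = -6 + 7*(-3) = -6 - 21 = -27)
((H(-5, 3)*M(5) + 5) + n)² = ((-20*√5 + 5) - 27)² = ((5 - 20*√5) - 27)² = (-22 - 20*√5)²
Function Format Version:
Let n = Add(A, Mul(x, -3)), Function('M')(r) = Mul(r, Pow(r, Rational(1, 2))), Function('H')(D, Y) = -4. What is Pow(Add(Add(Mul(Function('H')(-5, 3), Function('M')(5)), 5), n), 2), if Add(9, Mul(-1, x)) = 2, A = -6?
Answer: Add(2484, Mul(880, Pow(5, Rational(1, 2)))) ≈ 4451.7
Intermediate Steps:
x = 7 (x = Add(9, Mul(-1, 2)) = Add(9, -2) = 7)
Function('M')(r) = Pow(r, Rational(3, 2))
n = -27 (n = Add(-6, Mul(7, -3)) = Add(-6, -21) = -27)
Pow(Add(Add(Mul(Function('H')(-5, 3), Function('M')(5)), 5), n), 2) = Pow(Add(Add(Mul(-4, Pow(5, Rational(3, 2))), 5), -27), 2) = Pow(Add(Add(Mul(-4, Mul(5, Pow(5, Rational(1, 2)))), 5), -27), 2) = Pow(Add(Add(Mul(-20, Pow(5, Rational(1, 2))), 5), -27), 2) = Pow(Add(Add(5, Mul(-20, Pow(5, Rational(1, 2)))), -27), 2) = Pow(Add(-22, Mul(-20, Pow(5, Rational(1, 2)))), 2)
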